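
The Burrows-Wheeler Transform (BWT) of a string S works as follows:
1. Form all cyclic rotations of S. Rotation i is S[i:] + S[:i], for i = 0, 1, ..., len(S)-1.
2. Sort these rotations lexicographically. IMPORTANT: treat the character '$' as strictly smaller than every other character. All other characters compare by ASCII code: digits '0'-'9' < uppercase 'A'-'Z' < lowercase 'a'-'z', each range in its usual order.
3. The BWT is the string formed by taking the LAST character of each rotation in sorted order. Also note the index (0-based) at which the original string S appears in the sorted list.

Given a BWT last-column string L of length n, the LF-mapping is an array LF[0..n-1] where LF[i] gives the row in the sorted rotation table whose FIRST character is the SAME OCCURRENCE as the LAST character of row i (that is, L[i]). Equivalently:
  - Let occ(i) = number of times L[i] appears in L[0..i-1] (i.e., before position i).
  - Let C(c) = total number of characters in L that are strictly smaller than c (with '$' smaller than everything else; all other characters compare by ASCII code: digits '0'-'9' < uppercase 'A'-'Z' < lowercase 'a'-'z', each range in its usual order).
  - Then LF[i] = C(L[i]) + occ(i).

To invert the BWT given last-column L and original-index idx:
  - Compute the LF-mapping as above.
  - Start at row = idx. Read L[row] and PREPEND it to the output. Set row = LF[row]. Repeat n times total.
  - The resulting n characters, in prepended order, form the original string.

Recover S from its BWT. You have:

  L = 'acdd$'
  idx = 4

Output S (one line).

LF mapping: 1 2 3 4 0
Walk LF starting at row 4, prepending L[row]:
  step 1: row=4, L[4]='$', prepend. Next row=LF[4]=0
  step 2: row=0, L[0]='a', prepend. Next row=LF[0]=1
  step 3: row=1, L[1]='c', prepend. Next row=LF[1]=2
  step 4: row=2, L[2]='d', prepend. Next row=LF[2]=3
  step 5: row=3, L[3]='d', prepend. Next row=LF[3]=4
Reversed output: ddca$

Answer: ddca$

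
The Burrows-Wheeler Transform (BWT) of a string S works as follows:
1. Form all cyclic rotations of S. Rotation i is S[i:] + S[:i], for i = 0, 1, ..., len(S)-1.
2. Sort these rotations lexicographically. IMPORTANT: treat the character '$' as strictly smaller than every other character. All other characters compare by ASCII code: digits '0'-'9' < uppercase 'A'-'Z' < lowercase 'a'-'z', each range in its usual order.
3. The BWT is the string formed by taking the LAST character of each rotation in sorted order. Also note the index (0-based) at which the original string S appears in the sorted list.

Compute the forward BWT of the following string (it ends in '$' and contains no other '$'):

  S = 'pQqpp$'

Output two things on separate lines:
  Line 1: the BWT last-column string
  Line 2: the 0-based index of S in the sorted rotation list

Answer: ppp$qQ
3

Derivation:
All 6 rotations (rotation i = S[i:]+S[:i]):
  rot[0] = pQqpp$
  rot[1] = Qqpp$p
  rot[2] = qpp$pQ
  rot[3] = pp$pQq
  rot[4] = p$pQqp
  rot[5] = $pQqpp
Sorted (with $ < everything):
  sorted[0] = $pQqpp  (last char: 'p')
  sorted[1] = Qqpp$p  (last char: 'p')
  sorted[2] = p$pQqp  (last char: 'p')
  sorted[3] = pQqpp$  (last char: '$')
  sorted[4] = pp$pQq  (last char: 'q')
  sorted[5] = qpp$pQ  (last char: 'Q')
Last column: ppp$qQ
Original string S is at sorted index 3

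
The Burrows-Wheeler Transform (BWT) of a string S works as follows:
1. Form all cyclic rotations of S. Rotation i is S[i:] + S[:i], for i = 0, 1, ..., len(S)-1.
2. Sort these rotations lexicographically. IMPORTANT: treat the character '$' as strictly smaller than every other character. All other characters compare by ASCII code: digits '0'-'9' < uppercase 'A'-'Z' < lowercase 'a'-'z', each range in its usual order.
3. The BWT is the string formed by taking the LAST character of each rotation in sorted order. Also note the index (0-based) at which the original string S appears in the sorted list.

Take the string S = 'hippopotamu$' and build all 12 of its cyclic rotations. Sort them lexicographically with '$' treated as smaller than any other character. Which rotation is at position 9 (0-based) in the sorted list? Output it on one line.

Answer: ppopotamu$hi

Derivation:
All 12 rotations (rotation i = S[i:]+S[:i]):
  rot[0] = hippopotamu$
  rot[1] = ippopotamu$h
  rot[2] = ppopotamu$hi
  rot[3] = popotamu$hip
  rot[4] = opotamu$hipp
  rot[5] = potamu$hippo
  rot[6] = otamu$hippop
  rot[7] = tamu$hippopo
  rot[8] = amu$hippopot
  rot[9] = mu$hippopota
  rot[10] = u$hippopotam
  rot[11] = $hippopotamu
Sorted (with $ < everything):
  sorted[0] = $hippopotamu
  sorted[1] = amu$hippopot
  sorted[2] = hippopotamu$
  sorted[3] = ippopotamu$h
  sorted[4] = mu$hippopota
  sorted[5] = opotamu$hipp
  sorted[6] = otamu$hippop
  sorted[7] = popotamu$hip
  sorted[8] = potamu$hippo
  sorted[9] = ppopotamu$hi
  sorted[10] = tamu$hippopo
  sorted[11] = u$hippopotam
sorted[9] = ppopotamu$hi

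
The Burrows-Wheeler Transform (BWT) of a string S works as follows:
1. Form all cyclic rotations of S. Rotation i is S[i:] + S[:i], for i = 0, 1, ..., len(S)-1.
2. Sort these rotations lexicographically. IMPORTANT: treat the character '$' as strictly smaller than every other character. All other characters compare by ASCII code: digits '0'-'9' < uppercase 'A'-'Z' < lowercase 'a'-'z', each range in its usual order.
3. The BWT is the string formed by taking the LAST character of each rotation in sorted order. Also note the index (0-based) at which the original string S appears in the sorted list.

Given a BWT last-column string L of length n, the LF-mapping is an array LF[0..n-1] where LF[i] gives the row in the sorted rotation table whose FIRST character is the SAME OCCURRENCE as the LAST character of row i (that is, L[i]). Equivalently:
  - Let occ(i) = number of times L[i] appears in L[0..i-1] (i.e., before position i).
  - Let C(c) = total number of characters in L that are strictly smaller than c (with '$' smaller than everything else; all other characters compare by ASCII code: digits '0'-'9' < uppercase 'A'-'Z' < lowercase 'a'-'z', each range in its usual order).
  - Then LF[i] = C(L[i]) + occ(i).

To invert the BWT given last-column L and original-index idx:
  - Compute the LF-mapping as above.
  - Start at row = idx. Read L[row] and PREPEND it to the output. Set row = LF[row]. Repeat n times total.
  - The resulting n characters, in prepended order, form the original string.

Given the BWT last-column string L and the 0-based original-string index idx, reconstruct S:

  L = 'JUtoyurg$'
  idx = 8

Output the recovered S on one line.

LF mapping: 1 2 6 4 8 7 5 3 0
Walk LF starting at row 8, prepending L[row]:
  step 1: row=8, L[8]='$', prepend. Next row=LF[8]=0
  step 2: row=0, L[0]='J', prepend. Next row=LF[0]=1
  step 3: row=1, L[1]='U', prepend. Next row=LF[1]=2
  step 4: row=2, L[2]='t', prepend. Next row=LF[2]=6
  step 5: row=6, L[6]='r', prepend. Next row=LF[6]=5
  step 6: row=5, L[5]='u', prepend. Next row=LF[5]=7
  step 7: row=7, L[7]='g', prepend. Next row=LF[7]=3
  step 8: row=3, L[3]='o', prepend. Next row=LF[3]=4
  step 9: row=4, L[4]='y', prepend. Next row=LF[4]=8
Reversed output: yogurtUJ$

Answer: yogurtUJ$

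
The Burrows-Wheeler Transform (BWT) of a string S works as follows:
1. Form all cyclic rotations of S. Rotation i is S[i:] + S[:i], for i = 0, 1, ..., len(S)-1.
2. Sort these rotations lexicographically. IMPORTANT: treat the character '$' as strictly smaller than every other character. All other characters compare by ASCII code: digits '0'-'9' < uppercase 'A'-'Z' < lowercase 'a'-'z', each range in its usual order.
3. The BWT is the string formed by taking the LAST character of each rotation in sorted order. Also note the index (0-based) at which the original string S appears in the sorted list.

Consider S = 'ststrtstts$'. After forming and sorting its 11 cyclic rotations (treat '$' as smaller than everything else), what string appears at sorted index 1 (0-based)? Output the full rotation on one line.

Answer: rtstts$stst

Derivation:
All 11 rotations (rotation i = S[i:]+S[:i]):
  rot[0] = ststrtstts$
  rot[1] = tstrtstts$s
  rot[2] = strtstts$st
  rot[3] = trtstts$sts
  rot[4] = rtstts$stst
  rot[5] = tstts$ststr
  rot[6] = stts$ststrt
  rot[7] = tts$ststrts
  rot[8] = ts$ststrtst
  rot[9] = s$ststrtstt
  rot[10] = $ststrtstts
Sorted (with $ < everything):
  sorted[0] = $ststrtstts
  sorted[1] = rtstts$stst
  sorted[2] = s$ststrtstt
  sorted[3] = strtstts$st
  sorted[4] = ststrtstts$
  sorted[5] = stts$ststrt
  sorted[6] = trtstts$sts
  sorted[7] = ts$ststrtst
  sorted[8] = tstrtstts$s
  sorted[9] = tstts$ststr
  sorted[10] = tts$ststrts
sorted[1] = rtstts$stst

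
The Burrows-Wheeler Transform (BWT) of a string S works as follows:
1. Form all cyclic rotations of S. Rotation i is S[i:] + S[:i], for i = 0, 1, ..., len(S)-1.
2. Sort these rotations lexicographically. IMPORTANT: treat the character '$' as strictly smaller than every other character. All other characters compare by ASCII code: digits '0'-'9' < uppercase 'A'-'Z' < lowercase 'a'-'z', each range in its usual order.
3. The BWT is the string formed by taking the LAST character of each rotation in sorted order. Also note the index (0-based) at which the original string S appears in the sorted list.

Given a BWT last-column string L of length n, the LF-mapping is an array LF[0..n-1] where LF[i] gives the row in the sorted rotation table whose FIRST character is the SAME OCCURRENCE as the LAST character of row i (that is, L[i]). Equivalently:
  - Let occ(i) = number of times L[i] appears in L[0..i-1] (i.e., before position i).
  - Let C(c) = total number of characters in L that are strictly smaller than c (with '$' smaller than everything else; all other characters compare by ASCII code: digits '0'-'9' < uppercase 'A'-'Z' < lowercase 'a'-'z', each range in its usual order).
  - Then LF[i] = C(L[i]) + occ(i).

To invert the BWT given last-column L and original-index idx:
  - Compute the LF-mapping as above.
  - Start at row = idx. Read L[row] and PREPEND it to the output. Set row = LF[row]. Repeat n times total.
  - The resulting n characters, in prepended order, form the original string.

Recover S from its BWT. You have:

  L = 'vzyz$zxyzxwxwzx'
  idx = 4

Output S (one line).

LF mapping: 1 10 8 11 0 12 4 9 13 5 2 6 3 14 7
Walk LF starting at row 4, prepending L[row]:
  step 1: row=4, L[4]='$', prepend. Next row=LF[4]=0
  step 2: row=0, L[0]='v', prepend. Next row=LF[0]=1
  step 3: row=1, L[1]='z', prepend. Next row=LF[1]=10
  step 4: row=10, L[10]='w', prepend. Next row=LF[10]=2
  step 5: row=2, L[2]='y', prepend. Next row=LF[2]=8
  step 6: row=8, L[8]='z', prepend. Next row=LF[8]=13
  step 7: row=13, L[13]='z', prepend. Next row=LF[13]=14
  step 8: row=14, L[14]='x', prepend. Next row=LF[14]=7
  step 9: row=7, L[7]='y', prepend. Next row=LF[7]=9
  step 10: row=9, L[9]='x', prepend. Next row=LF[9]=5
  step 11: row=5, L[5]='z', prepend. Next row=LF[5]=12
  step 12: row=12, L[12]='w', prepend. Next row=LF[12]=3
  step 13: row=3, L[3]='z', prepend. Next row=LF[3]=11
  step 14: row=11, L[11]='x', prepend. Next row=LF[11]=6
  step 15: row=6, L[6]='x', prepend. Next row=LF[6]=4
Reversed output: xxzwzxyxzzywzv$

Answer: xxzwzxyxzzywzv$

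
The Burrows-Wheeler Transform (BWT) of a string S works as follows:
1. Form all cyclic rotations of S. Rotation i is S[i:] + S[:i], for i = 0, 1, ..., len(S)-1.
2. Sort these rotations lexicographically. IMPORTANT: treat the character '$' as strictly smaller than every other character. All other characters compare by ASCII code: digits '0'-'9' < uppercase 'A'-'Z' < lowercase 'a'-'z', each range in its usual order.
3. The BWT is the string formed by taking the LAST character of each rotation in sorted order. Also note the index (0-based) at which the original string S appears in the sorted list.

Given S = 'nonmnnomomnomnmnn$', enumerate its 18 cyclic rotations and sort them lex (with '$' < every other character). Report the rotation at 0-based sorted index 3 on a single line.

Answer: mnnomomnomnmnn$non

Derivation:
All 18 rotations (rotation i = S[i:]+S[:i]):
  rot[0] = nonmnnomomnomnmnn$
  rot[1] = onmnnomomnomnmnn$n
  rot[2] = nmnnomomnomnmnn$no
  rot[3] = mnnomomnomnmnn$non
  rot[4] = nnomomnomnmnn$nonm
  rot[5] = nomomnomnmnn$nonmn
  rot[6] = omomnomnmnn$nonmnn
  rot[7] = momnomnmnn$nonmnno
  rot[8] = omnomnmnn$nonmnnom
  rot[9] = mnomnmnn$nonmnnomo
  rot[10] = nomnmnn$nonmnnomom
  rot[11] = omnmnn$nonmnnomomn
  rot[12] = mnmnn$nonmnnomomno
  rot[13] = nmnn$nonmnnomomnom
  rot[14] = mnn$nonmnnomomnomn
  rot[15] = nn$nonmnnomomnomnm
  rot[16] = n$nonmnnomomnomnmn
  rot[17] = $nonmnnomomnomnmnn
Sorted (with $ < everything):
  sorted[0] = $nonmnnomomnomnmnn
  sorted[1] = mnmnn$nonmnnomomno
  sorted[2] = mnn$nonmnnomomnomn
  sorted[3] = mnnomomnomnmnn$non
  sorted[4] = mnomnmnn$nonmnnomo
  sorted[5] = momnomnmnn$nonmnno
  sorted[6] = n$nonmnnomomnomnmn
  sorted[7] = nmnn$nonmnnomomnom
  sorted[8] = nmnnomomnomnmnn$no
  sorted[9] = nn$nonmnnomomnomnm
  sorted[10] = nnomomnomnmnn$nonm
  sorted[11] = nomnmnn$nonmnnomom
  sorted[12] = nomomnomnmnn$nonmn
  sorted[13] = nonmnnomomnomnmnn$
  sorted[14] = omnmnn$nonmnnomomn
  sorted[15] = omnomnmnn$nonmnnom
  sorted[16] = omomnomnmnn$nonmnn
  sorted[17] = onmnnomomnomnmnn$n
sorted[3] = mnnomomnomnmnn$non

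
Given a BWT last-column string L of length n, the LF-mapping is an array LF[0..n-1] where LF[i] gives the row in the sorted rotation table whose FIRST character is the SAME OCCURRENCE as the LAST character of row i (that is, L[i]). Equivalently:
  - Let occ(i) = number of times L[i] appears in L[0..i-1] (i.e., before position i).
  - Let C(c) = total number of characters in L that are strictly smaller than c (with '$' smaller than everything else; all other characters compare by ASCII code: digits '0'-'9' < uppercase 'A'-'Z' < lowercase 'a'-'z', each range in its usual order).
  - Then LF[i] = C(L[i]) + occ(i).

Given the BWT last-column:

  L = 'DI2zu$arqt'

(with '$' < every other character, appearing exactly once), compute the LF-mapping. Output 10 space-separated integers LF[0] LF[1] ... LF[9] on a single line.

Char counts: '$':1, '2':1, 'D':1, 'I':1, 'a':1, 'q':1, 'r':1, 't':1, 'u':1, 'z':1
C (first-col start): C('$')=0, C('2')=1, C('D')=2, C('I')=3, C('a')=4, C('q')=5, C('r')=6, C('t')=7, C('u')=8, C('z')=9
L[0]='D': occ=0, LF[0]=C('D')+0=2+0=2
L[1]='I': occ=0, LF[1]=C('I')+0=3+0=3
L[2]='2': occ=0, LF[2]=C('2')+0=1+0=1
L[3]='z': occ=0, LF[3]=C('z')+0=9+0=9
L[4]='u': occ=0, LF[4]=C('u')+0=8+0=8
L[5]='$': occ=0, LF[5]=C('$')+0=0+0=0
L[6]='a': occ=0, LF[6]=C('a')+0=4+0=4
L[7]='r': occ=0, LF[7]=C('r')+0=6+0=6
L[8]='q': occ=0, LF[8]=C('q')+0=5+0=5
L[9]='t': occ=0, LF[9]=C('t')+0=7+0=7

Answer: 2 3 1 9 8 0 4 6 5 7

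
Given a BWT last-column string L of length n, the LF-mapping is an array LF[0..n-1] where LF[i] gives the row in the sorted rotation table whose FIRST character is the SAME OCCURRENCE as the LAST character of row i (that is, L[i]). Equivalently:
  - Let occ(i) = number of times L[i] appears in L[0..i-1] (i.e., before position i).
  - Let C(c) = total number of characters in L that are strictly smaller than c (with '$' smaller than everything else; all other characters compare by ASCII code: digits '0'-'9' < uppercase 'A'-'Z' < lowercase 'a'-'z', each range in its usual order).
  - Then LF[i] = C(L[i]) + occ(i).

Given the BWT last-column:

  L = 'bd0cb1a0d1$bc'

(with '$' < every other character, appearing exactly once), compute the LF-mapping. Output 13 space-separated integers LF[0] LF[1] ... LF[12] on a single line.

Char counts: '$':1, '0':2, '1':2, 'a':1, 'b':3, 'c':2, 'd':2
C (first-col start): C('$')=0, C('0')=1, C('1')=3, C('a')=5, C('b')=6, C('c')=9, C('d')=11
L[0]='b': occ=0, LF[0]=C('b')+0=6+0=6
L[1]='d': occ=0, LF[1]=C('d')+0=11+0=11
L[2]='0': occ=0, LF[2]=C('0')+0=1+0=1
L[3]='c': occ=0, LF[3]=C('c')+0=9+0=9
L[4]='b': occ=1, LF[4]=C('b')+1=6+1=7
L[5]='1': occ=0, LF[5]=C('1')+0=3+0=3
L[6]='a': occ=0, LF[6]=C('a')+0=5+0=5
L[7]='0': occ=1, LF[7]=C('0')+1=1+1=2
L[8]='d': occ=1, LF[8]=C('d')+1=11+1=12
L[9]='1': occ=1, LF[9]=C('1')+1=3+1=4
L[10]='$': occ=0, LF[10]=C('$')+0=0+0=0
L[11]='b': occ=2, LF[11]=C('b')+2=6+2=8
L[12]='c': occ=1, LF[12]=C('c')+1=9+1=10

Answer: 6 11 1 9 7 3 5 2 12 4 0 8 10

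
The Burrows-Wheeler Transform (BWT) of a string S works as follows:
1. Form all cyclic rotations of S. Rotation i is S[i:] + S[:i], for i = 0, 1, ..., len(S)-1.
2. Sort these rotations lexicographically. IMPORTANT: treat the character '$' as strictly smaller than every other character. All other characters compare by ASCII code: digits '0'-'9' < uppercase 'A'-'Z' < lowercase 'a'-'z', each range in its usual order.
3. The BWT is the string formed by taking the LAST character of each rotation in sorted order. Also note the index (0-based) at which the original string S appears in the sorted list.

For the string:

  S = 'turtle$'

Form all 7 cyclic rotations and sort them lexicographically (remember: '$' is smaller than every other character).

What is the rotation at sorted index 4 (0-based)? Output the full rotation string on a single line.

All 7 rotations (rotation i = S[i:]+S[:i]):
  rot[0] = turtle$
  rot[1] = urtle$t
  rot[2] = rtle$tu
  rot[3] = tle$tur
  rot[4] = le$turt
  rot[5] = e$turtl
  rot[6] = $turtle
Sorted (with $ < everything):
  sorted[0] = $turtle
  sorted[1] = e$turtl
  sorted[2] = le$turt
  sorted[3] = rtle$tu
  sorted[4] = tle$tur
  sorted[5] = turtle$
  sorted[6] = urtle$t
sorted[4] = tle$tur

Answer: tle$tur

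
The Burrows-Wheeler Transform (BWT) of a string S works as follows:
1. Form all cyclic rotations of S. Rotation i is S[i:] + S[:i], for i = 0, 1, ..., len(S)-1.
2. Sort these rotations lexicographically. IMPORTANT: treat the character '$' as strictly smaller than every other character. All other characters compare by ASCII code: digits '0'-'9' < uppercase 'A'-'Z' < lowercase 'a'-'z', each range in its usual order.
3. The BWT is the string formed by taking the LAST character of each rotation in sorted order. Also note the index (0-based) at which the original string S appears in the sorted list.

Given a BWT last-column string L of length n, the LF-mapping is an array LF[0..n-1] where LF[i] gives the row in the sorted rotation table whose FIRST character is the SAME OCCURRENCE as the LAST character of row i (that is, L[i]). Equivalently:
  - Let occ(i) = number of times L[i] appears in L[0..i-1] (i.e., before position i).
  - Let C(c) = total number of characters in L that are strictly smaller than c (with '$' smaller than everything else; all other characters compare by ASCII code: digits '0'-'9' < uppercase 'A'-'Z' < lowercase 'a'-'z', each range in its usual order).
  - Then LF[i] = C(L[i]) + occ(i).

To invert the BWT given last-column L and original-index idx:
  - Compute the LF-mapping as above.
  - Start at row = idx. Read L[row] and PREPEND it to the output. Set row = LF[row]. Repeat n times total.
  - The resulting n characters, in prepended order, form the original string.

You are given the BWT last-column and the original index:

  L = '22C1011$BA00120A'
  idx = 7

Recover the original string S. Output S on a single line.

LF mapping: 9 10 15 5 1 6 7 0 14 12 2 3 8 11 4 13
Walk LF starting at row 7, prepending L[row]:
  step 1: row=7, L[7]='$', prepend. Next row=LF[7]=0
  step 2: row=0, L[0]='2', prepend. Next row=LF[0]=9
  step 3: row=9, L[9]='A', prepend. Next row=LF[9]=12
  step 4: row=12, L[12]='1', prepend. Next row=LF[12]=8
  step 5: row=8, L[8]='B', prepend. Next row=LF[8]=14
  step 6: row=14, L[14]='0', prepend. Next row=LF[14]=4
  step 7: row=4, L[4]='0', prepend. Next row=LF[4]=1
  step 8: row=1, L[1]='2', prepend. Next row=LF[1]=10
  step 9: row=10, L[10]='0', prepend. Next row=LF[10]=2
  step 10: row=2, L[2]='C', prepend. Next row=LF[2]=15
  step 11: row=15, L[15]='A', prepend. Next row=LF[15]=13
  step 12: row=13, L[13]='2', prepend. Next row=LF[13]=11
  step 13: row=11, L[11]='0', prepend. Next row=LF[11]=3
  step 14: row=3, L[3]='1', prepend. Next row=LF[3]=5
  step 15: row=5, L[5]='1', prepend. Next row=LF[5]=6
  step 16: row=6, L[6]='1', prepend. Next row=LF[6]=7
Reversed output: 11102AC0200B1A2$

Answer: 11102AC0200B1A2$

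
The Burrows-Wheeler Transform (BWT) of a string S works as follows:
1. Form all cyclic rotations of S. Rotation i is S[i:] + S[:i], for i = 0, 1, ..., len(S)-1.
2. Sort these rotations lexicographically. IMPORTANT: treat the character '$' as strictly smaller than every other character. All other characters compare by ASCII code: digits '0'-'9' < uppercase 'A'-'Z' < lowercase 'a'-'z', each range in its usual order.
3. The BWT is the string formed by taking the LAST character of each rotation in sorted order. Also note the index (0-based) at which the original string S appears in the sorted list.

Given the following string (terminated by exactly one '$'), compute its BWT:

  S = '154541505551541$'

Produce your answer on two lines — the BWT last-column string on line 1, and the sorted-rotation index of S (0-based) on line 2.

Answer: 15445$5551514150
5

Derivation:
All 16 rotations (rotation i = S[i:]+S[:i]):
  rot[0] = 154541505551541$
  rot[1] = 54541505551541$1
  rot[2] = 4541505551541$15
  rot[3] = 541505551541$154
  rot[4] = 41505551541$1545
  rot[5] = 1505551541$15454
  rot[6] = 505551541$154541
  rot[7] = 05551541$1545415
  rot[8] = 5551541$15454150
  rot[9] = 551541$154541505
  rot[10] = 51541$1545415055
  rot[11] = 1541$15454150555
  rot[12] = 541$154541505551
  rot[13] = 41$1545415055515
  rot[14] = 1$15454150555154
  rot[15] = $154541505551541
Sorted (with $ < everything):
  sorted[0] = $154541505551541  (last char: '1')
  sorted[1] = 05551541$1545415  (last char: '5')
  sorted[2] = 1$15454150555154  (last char: '4')
  sorted[3] = 1505551541$15454  (last char: '4')
  sorted[4] = 1541$15454150555  (last char: '5')
  sorted[5] = 154541505551541$  (last char: '$')
  sorted[6] = 41$1545415055515  (last char: '5')
  sorted[7] = 41505551541$1545  (last char: '5')
  sorted[8] = 4541505551541$15  (last char: '5')
  sorted[9] = 505551541$154541  (last char: '1')
  sorted[10] = 51541$1545415055  (last char: '5')
  sorted[11] = 541$154541505551  (last char: '1')
  sorted[12] = 541505551541$154  (last char: '4')
  sorted[13] = 54541505551541$1  (last char: '1')
  sorted[14] = 551541$154541505  (last char: '5')
  sorted[15] = 5551541$15454150  (last char: '0')
Last column: 15445$5551514150
Original string S is at sorted index 5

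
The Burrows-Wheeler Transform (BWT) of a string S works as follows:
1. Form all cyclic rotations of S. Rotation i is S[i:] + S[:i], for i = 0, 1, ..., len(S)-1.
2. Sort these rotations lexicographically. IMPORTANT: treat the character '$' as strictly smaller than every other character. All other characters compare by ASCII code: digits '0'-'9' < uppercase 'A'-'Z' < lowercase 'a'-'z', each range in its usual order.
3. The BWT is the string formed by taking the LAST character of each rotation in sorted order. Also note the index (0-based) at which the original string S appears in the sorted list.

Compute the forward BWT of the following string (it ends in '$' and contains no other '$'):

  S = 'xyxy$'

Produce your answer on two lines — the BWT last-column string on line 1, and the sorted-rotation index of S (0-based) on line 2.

Answer: yy$xx
2

Derivation:
All 5 rotations (rotation i = S[i:]+S[:i]):
  rot[0] = xyxy$
  rot[1] = yxy$x
  rot[2] = xy$xy
  rot[3] = y$xyx
  rot[4] = $xyxy
Sorted (with $ < everything):
  sorted[0] = $xyxy  (last char: 'y')
  sorted[1] = xy$xy  (last char: 'y')
  sorted[2] = xyxy$  (last char: '$')
  sorted[3] = y$xyx  (last char: 'x')
  sorted[4] = yxy$x  (last char: 'x')
Last column: yy$xx
Original string S is at sorted index 2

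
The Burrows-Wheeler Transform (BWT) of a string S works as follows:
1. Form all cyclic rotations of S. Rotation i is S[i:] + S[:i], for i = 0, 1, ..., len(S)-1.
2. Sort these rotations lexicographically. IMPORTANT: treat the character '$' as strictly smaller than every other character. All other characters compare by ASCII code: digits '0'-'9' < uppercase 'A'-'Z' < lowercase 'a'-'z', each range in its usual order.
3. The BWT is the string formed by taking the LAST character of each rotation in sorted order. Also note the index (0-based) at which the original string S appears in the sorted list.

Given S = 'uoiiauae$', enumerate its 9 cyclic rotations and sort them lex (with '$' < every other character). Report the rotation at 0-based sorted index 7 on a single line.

Answer: uae$uoiia

Derivation:
All 9 rotations (rotation i = S[i:]+S[:i]):
  rot[0] = uoiiauae$
  rot[1] = oiiauae$u
  rot[2] = iiauae$uo
  rot[3] = iauae$uoi
  rot[4] = auae$uoii
  rot[5] = uae$uoiia
  rot[6] = ae$uoiiau
  rot[7] = e$uoiiaua
  rot[8] = $uoiiauae
Sorted (with $ < everything):
  sorted[0] = $uoiiauae
  sorted[1] = ae$uoiiau
  sorted[2] = auae$uoii
  sorted[3] = e$uoiiaua
  sorted[4] = iauae$uoi
  sorted[5] = iiauae$uo
  sorted[6] = oiiauae$u
  sorted[7] = uae$uoiia
  sorted[8] = uoiiauae$
sorted[7] = uae$uoiia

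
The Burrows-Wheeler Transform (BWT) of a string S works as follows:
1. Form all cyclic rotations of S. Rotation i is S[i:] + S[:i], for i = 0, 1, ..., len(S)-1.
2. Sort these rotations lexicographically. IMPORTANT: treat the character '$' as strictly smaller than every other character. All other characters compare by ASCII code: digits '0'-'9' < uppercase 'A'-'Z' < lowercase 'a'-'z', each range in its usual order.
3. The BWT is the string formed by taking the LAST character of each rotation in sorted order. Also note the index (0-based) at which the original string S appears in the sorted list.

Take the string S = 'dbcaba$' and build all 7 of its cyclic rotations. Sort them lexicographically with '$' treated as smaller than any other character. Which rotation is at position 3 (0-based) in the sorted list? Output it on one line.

All 7 rotations (rotation i = S[i:]+S[:i]):
  rot[0] = dbcaba$
  rot[1] = bcaba$d
  rot[2] = caba$db
  rot[3] = aba$dbc
  rot[4] = ba$dbca
  rot[5] = a$dbcab
  rot[6] = $dbcaba
Sorted (with $ < everything):
  sorted[0] = $dbcaba
  sorted[1] = a$dbcab
  sorted[2] = aba$dbc
  sorted[3] = ba$dbca
  sorted[4] = bcaba$d
  sorted[5] = caba$db
  sorted[6] = dbcaba$
sorted[3] = ba$dbca

Answer: ba$dbca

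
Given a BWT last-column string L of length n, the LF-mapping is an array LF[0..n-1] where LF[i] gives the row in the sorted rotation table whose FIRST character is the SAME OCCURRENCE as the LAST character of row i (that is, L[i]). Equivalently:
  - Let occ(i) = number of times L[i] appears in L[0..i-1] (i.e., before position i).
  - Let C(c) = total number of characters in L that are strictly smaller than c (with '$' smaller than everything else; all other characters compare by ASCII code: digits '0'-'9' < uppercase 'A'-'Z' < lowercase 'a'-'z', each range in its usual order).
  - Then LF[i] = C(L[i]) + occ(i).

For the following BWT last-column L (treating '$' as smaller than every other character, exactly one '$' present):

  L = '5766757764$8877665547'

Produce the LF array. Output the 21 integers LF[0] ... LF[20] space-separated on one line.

Char counts: '$':1, '4':2, '5':4, '6':5, '7':7, '8':2
C (first-col start): C('$')=0, C('4')=1, C('5')=3, C('6')=7, C('7')=12, C('8')=19
L[0]='5': occ=0, LF[0]=C('5')+0=3+0=3
L[1]='7': occ=0, LF[1]=C('7')+0=12+0=12
L[2]='6': occ=0, LF[2]=C('6')+0=7+0=7
L[3]='6': occ=1, LF[3]=C('6')+1=7+1=8
L[4]='7': occ=1, LF[4]=C('7')+1=12+1=13
L[5]='5': occ=1, LF[5]=C('5')+1=3+1=4
L[6]='7': occ=2, LF[6]=C('7')+2=12+2=14
L[7]='7': occ=3, LF[7]=C('7')+3=12+3=15
L[8]='6': occ=2, LF[8]=C('6')+2=7+2=9
L[9]='4': occ=0, LF[9]=C('4')+0=1+0=1
L[10]='$': occ=0, LF[10]=C('$')+0=0+0=0
L[11]='8': occ=0, LF[11]=C('8')+0=19+0=19
L[12]='8': occ=1, LF[12]=C('8')+1=19+1=20
L[13]='7': occ=4, LF[13]=C('7')+4=12+4=16
L[14]='7': occ=5, LF[14]=C('7')+5=12+5=17
L[15]='6': occ=3, LF[15]=C('6')+3=7+3=10
L[16]='6': occ=4, LF[16]=C('6')+4=7+4=11
L[17]='5': occ=2, LF[17]=C('5')+2=3+2=5
L[18]='5': occ=3, LF[18]=C('5')+3=3+3=6
L[19]='4': occ=1, LF[19]=C('4')+1=1+1=2
L[20]='7': occ=6, LF[20]=C('7')+6=12+6=18

Answer: 3 12 7 8 13 4 14 15 9 1 0 19 20 16 17 10 11 5 6 2 18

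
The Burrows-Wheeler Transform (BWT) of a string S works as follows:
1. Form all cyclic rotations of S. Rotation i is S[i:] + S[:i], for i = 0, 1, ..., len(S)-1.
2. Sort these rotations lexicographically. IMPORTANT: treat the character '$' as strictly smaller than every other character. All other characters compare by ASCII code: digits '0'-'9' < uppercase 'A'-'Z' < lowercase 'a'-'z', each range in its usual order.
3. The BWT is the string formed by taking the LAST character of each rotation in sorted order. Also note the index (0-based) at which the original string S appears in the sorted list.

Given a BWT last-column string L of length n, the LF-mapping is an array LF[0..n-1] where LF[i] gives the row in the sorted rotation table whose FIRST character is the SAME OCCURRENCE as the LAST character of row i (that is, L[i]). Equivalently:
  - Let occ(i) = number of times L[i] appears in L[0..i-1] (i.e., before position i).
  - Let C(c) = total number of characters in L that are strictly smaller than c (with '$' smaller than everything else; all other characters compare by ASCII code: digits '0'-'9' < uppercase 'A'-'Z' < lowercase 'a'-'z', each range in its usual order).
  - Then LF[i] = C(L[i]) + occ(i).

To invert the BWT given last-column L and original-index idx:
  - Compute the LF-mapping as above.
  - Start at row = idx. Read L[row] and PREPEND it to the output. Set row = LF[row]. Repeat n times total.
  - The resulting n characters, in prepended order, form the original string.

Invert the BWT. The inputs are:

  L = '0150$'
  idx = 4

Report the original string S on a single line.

LF mapping: 1 3 4 2 0
Walk LF starting at row 4, prepending L[row]:
  step 1: row=4, L[4]='$', prepend. Next row=LF[4]=0
  step 2: row=0, L[0]='0', prepend. Next row=LF[0]=1
  step 3: row=1, L[1]='1', prepend. Next row=LF[1]=3
  step 4: row=3, L[3]='0', prepend. Next row=LF[3]=2
  step 5: row=2, L[2]='5', prepend. Next row=LF[2]=4
Reversed output: 5010$

Answer: 5010$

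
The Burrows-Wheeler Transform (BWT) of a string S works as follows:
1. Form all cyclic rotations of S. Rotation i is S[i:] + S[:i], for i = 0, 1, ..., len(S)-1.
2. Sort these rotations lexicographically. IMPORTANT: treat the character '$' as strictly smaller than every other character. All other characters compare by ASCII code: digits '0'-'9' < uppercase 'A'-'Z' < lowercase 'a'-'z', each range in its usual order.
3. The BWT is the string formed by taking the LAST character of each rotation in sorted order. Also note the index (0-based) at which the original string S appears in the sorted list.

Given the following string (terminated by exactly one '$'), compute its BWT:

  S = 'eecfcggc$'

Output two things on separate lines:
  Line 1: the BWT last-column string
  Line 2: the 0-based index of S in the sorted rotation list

Answer: cgefe$cgc
5

Derivation:
All 9 rotations (rotation i = S[i:]+S[:i]):
  rot[0] = eecfcggc$
  rot[1] = ecfcggc$e
  rot[2] = cfcggc$ee
  rot[3] = fcggc$eec
  rot[4] = cggc$eecf
  rot[5] = ggc$eecfc
  rot[6] = gc$eecfcg
  rot[7] = c$eecfcgg
  rot[8] = $eecfcggc
Sorted (with $ < everything):
  sorted[0] = $eecfcggc  (last char: 'c')
  sorted[1] = c$eecfcgg  (last char: 'g')
  sorted[2] = cfcggc$ee  (last char: 'e')
  sorted[3] = cggc$eecf  (last char: 'f')
  sorted[4] = ecfcggc$e  (last char: 'e')
  sorted[5] = eecfcggc$  (last char: '$')
  sorted[6] = fcggc$eec  (last char: 'c')
  sorted[7] = gc$eecfcg  (last char: 'g')
  sorted[8] = ggc$eecfc  (last char: 'c')
Last column: cgefe$cgc
Original string S is at sorted index 5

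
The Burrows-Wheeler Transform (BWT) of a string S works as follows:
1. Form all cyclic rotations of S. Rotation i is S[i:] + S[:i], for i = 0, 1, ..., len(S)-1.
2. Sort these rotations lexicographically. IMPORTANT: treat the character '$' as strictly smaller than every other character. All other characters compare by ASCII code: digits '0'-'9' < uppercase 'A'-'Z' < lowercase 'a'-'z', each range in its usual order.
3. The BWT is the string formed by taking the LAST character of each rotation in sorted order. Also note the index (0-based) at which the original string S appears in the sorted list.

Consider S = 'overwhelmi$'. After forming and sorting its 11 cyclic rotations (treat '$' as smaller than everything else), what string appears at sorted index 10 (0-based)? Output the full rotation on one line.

All 11 rotations (rotation i = S[i:]+S[:i]):
  rot[0] = overwhelmi$
  rot[1] = verwhelmi$o
  rot[2] = erwhelmi$ov
  rot[3] = rwhelmi$ove
  rot[4] = whelmi$over
  rot[5] = helmi$overw
  rot[6] = elmi$overwh
  rot[7] = lmi$overwhe
  rot[8] = mi$overwhel
  rot[9] = i$overwhelm
  rot[10] = $overwhelmi
Sorted (with $ < everything):
  sorted[0] = $overwhelmi
  sorted[1] = elmi$overwh
  sorted[2] = erwhelmi$ov
  sorted[3] = helmi$overw
  sorted[4] = i$overwhelm
  sorted[5] = lmi$overwhe
  sorted[6] = mi$overwhel
  sorted[7] = overwhelmi$
  sorted[8] = rwhelmi$ove
  sorted[9] = verwhelmi$o
  sorted[10] = whelmi$over
sorted[10] = whelmi$over

Answer: whelmi$over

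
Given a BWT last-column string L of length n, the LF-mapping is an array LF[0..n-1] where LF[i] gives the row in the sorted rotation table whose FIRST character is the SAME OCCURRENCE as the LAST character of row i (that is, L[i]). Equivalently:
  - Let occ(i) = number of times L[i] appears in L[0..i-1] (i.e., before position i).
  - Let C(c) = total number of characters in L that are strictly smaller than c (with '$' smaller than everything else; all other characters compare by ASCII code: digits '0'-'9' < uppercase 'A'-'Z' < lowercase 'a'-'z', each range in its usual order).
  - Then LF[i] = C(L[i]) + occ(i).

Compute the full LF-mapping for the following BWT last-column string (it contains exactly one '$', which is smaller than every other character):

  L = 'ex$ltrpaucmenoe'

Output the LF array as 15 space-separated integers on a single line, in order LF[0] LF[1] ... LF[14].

Answer: 3 14 0 6 12 11 10 1 13 2 7 4 8 9 5

Derivation:
Char counts: '$':1, 'a':1, 'c':1, 'e':3, 'l':1, 'm':1, 'n':1, 'o':1, 'p':1, 'r':1, 't':1, 'u':1, 'x':1
C (first-col start): C('$')=0, C('a')=1, C('c')=2, C('e')=3, C('l')=6, C('m')=7, C('n')=8, C('o')=9, C('p')=10, C('r')=11, C('t')=12, C('u')=13, C('x')=14
L[0]='e': occ=0, LF[0]=C('e')+0=3+0=3
L[1]='x': occ=0, LF[1]=C('x')+0=14+0=14
L[2]='$': occ=0, LF[2]=C('$')+0=0+0=0
L[3]='l': occ=0, LF[3]=C('l')+0=6+0=6
L[4]='t': occ=0, LF[4]=C('t')+0=12+0=12
L[5]='r': occ=0, LF[5]=C('r')+0=11+0=11
L[6]='p': occ=0, LF[6]=C('p')+0=10+0=10
L[7]='a': occ=0, LF[7]=C('a')+0=1+0=1
L[8]='u': occ=0, LF[8]=C('u')+0=13+0=13
L[9]='c': occ=0, LF[9]=C('c')+0=2+0=2
L[10]='m': occ=0, LF[10]=C('m')+0=7+0=7
L[11]='e': occ=1, LF[11]=C('e')+1=3+1=4
L[12]='n': occ=0, LF[12]=C('n')+0=8+0=8
L[13]='o': occ=0, LF[13]=C('o')+0=9+0=9
L[14]='e': occ=2, LF[14]=C('e')+2=3+2=5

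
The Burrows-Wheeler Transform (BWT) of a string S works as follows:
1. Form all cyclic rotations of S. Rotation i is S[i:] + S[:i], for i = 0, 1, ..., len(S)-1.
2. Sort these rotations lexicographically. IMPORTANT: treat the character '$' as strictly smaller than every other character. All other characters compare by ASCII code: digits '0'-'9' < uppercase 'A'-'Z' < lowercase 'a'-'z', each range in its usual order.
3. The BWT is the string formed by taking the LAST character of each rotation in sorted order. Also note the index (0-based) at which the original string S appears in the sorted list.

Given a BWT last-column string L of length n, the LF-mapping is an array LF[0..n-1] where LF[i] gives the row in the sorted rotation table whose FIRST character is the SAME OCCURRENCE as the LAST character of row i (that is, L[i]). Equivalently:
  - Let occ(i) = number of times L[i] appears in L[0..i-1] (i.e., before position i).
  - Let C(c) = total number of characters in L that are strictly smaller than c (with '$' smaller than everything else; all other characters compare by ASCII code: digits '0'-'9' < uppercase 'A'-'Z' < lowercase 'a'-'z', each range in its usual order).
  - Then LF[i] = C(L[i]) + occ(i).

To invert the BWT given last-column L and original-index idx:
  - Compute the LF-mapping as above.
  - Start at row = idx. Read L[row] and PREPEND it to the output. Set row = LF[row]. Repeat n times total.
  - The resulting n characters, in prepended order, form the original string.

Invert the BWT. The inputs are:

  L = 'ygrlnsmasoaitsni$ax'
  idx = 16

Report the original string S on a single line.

LF mapping: 18 4 12 7 9 13 8 1 14 11 2 5 16 15 10 6 0 3 17
Walk LF starting at row 16, prepending L[row]:
  step 1: row=16, L[16]='$', prepend. Next row=LF[16]=0
  step 2: row=0, L[0]='y', prepend. Next row=LF[0]=18
  step 3: row=18, L[18]='x', prepend. Next row=LF[18]=17
  step 4: row=17, L[17]='a', prepend. Next row=LF[17]=3
  step 5: row=3, L[3]='l', prepend. Next row=LF[3]=7
  step 6: row=7, L[7]='a', prepend. Next row=LF[7]=1
  step 7: row=1, L[1]='g', prepend. Next row=LF[1]=4
  step 8: row=4, L[4]='n', prepend. Next row=LF[4]=9
  step 9: row=9, L[9]='o', prepend. Next row=LF[9]=11
  step 10: row=11, L[11]='i', prepend. Next row=LF[11]=5
  step 11: row=5, L[5]='s', prepend. Next row=LF[5]=13
  step 12: row=13, L[13]='s', prepend. Next row=LF[13]=15
  step 13: row=15, L[15]='i', prepend. Next row=LF[15]=6
  step 14: row=6, L[6]='m', prepend. Next row=LF[6]=8
  step 15: row=8, L[8]='s', prepend. Next row=LF[8]=14
  step 16: row=14, L[14]='n', prepend. Next row=LF[14]=10
  step 17: row=10, L[10]='a', prepend. Next row=LF[10]=2
  step 18: row=2, L[2]='r', prepend. Next row=LF[2]=12
  step 19: row=12, L[12]='t', prepend. Next row=LF[12]=16
Reversed output: transmissiongalaxy$

Answer: transmissiongalaxy$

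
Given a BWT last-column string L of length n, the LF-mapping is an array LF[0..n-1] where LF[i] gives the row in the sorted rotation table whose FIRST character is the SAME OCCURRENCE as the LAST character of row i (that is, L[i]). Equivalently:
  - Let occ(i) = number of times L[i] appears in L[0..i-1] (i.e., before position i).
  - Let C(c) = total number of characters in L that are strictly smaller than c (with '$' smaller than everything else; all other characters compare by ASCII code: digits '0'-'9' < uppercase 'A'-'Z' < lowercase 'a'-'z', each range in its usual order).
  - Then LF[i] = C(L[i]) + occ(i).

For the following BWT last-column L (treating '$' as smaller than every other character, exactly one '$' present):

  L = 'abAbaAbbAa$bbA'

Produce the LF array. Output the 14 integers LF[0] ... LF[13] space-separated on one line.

Char counts: '$':1, 'A':4, 'a':3, 'b':6
C (first-col start): C('$')=0, C('A')=1, C('a')=5, C('b')=8
L[0]='a': occ=0, LF[0]=C('a')+0=5+0=5
L[1]='b': occ=0, LF[1]=C('b')+0=8+0=8
L[2]='A': occ=0, LF[2]=C('A')+0=1+0=1
L[3]='b': occ=1, LF[3]=C('b')+1=8+1=9
L[4]='a': occ=1, LF[4]=C('a')+1=5+1=6
L[5]='A': occ=1, LF[5]=C('A')+1=1+1=2
L[6]='b': occ=2, LF[6]=C('b')+2=8+2=10
L[7]='b': occ=3, LF[7]=C('b')+3=8+3=11
L[8]='A': occ=2, LF[8]=C('A')+2=1+2=3
L[9]='a': occ=2, LF[9]=C('a')+2=5+2=7
L[10]='$': occ=0, LF[10]=C('$')+0=0+0=0
L[11]='b': occ=4, LF[11]=C('b')+4=8+4=12
L[12]='b': occ=5, LF[12]=C('b')+5=8+5=13
L[13]='A': occ=3, LF[13]=C('A')+3=1+3=4

Answer: 5 8 1 9 6 2 10 11 3 7 0 12 13 4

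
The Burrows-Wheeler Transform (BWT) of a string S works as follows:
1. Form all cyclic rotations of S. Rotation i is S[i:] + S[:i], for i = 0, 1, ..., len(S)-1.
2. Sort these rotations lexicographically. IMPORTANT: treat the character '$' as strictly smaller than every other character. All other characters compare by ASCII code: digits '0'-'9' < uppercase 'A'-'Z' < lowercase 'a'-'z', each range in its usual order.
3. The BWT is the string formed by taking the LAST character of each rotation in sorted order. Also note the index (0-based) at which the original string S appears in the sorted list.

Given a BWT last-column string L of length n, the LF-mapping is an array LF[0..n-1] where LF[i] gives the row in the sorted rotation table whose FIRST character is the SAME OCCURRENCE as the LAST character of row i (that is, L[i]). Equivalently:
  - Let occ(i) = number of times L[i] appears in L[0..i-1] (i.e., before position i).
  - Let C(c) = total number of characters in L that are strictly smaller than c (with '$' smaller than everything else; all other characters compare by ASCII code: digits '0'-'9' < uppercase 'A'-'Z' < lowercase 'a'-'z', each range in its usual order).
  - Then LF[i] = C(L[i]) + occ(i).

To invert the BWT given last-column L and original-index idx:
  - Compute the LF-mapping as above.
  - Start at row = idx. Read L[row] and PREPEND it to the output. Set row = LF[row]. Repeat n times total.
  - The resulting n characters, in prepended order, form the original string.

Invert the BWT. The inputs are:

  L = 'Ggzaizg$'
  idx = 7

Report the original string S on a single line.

Answer: zigzagG$

Derivation:
LF mapping: 1 3 6 2 5 7 4 0
Walk LF starting at row 7, prepending L[row]:
  step 1: row=7, L[7]='$', prepend. Next row=LF[7]=0
  step 2: row=0, L[0]='G', prepend. Next row=LF[0]=1
  step 3: row=1, L[1]='g', prepend. Next row=LF[1]=3
  step 4: row=3, L[3]='a', prepend. Next row=LF[3]=2
  step 5: row=2, L[2]='z', prepend. Next row=LF[2]=6
  step 6: row=6, L[6]='g', prepend. Next row=LF[6]=4
  step 7: row=4, L[4]='i', prepend. Next row=LF[4]=5
  step 8: row=5, L[5]='z', prepend. Next row=LF[5]=7
Reversed output: zigzagG$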